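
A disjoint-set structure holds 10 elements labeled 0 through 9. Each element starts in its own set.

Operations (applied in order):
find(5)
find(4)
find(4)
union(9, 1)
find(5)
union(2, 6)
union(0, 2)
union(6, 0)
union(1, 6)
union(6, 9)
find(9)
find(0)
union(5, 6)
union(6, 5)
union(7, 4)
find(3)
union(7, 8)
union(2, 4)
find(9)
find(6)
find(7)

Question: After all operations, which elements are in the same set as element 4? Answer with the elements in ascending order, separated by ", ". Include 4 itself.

Answer: 0, 1, 2, 4, 5, 6, 7, 8, 9

Derivation:
Step 1: find(5) -> no change; set of 5 is {5}
Step 2: find(4) -> no change; set of 4 is {4}
Step 3: find(4) -> no change; set of 4 is {4}
Step 4: union(9, 1) -> merged; set of 9 now {1, 9}
Step 5: find(5) -> no change; set of 5 is {5}
Step 6: union(2, 6) -> merged; set of 2 now {2, 6}
Step 7: union(0, 2) -> merged; set of 0 now {0, 2, 6}
Step 8: union(6, 0) -> already same set; set of 6 now {0, 2, 6}
Step 9: union(1, 6) -> merged; set of 1 now {0, 1, 2, 6, 9}
Step 10: union(6, 9) -> already same set; set of 6 now {0, 1, 2, 6, 9}
Step 11: find(9) -> no change; set of 9 is {0, 1, 2, 6, 9}
Step 12: find(0) -> no change; set of 0 is {0, 1, 2, 6, 9}
Step 13: union(5, 6) -> merged; set of 5 now {0, 1, 2, 5, 6, 9}
Step 14: union(6, 5) -> already same set; set of 6 now {0, 1, 2, 5, 6, 9}
Step 15: union(7, 4) -> merged; set of 7 now {4, 7}
Step 16: find(3) -> no change; set of 3 is {3}
Step 17: union(7, 8) -> merged; set of 7 now {4, 7, 8}
Step 18: union(2, 4) -> merged; set of 2 now {0, 1, 2, 4, 5, 6, 7, 8, 9}
Step 19: find(9) -> no change; set of 9 is {0, 1, 2, 4, 5, 6, 7, 8, 9}
Step 20: find(6) -> no change; set of 6 is {0, 1, 2, 4, 5, 6, 7, 8, 9}
Step 21: find(7) -> no change; set of 7 is {0, 1, 2, 4, 5, 6, 7, 8, 9}
Component of 4: {0, 1, 2, 4, 5, 6, 7, 8, 9}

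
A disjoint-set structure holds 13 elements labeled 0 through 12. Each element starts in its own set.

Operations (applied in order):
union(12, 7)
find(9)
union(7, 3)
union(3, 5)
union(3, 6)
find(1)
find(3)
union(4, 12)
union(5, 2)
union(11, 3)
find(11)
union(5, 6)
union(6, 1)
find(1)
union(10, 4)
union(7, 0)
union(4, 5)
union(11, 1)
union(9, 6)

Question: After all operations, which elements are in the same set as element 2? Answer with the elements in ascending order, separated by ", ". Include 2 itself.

Step 1: union(12, 7) -> merged; set of 12 now {7, 12}
Step 2: find(9) -> no change; set of 9 is {9}
Step 3: union(7, 3) -> merged; set of 7 now {3, 7, 12}
Step 4: union(3, 5) -> merged; set of 3 now {3, 5, 7, 12}
Step 5: union(3, 6) -> merged; set of 3 now {3, 5, 6, 7, 12}
Step 6: find(1) -> no change; set of 1 is {1}
Step 7: find(3) -> no change; set of 3 is {3, 5, 6, 7, 12}
Step 8: union(4, 12) -> merged; set of 4 now {3, 4, 5, 6, 7, 12}
Step 9: union(5, 2) -> merged; set of 5 now {2, 3, 4, 5, 6, 7, 12}
Step 10: union(11, 3) -> merged; set of 11 now {2, 3, 4, 5, 6, 7, 11, 12}
Step 11: find(11) -> no change; set of 11 is {2, 3, 4, 5, 6, 7, 11, 12}
Step 12: union(5, 6) -> already same set; set of 5 now {2, 3, 4, 5, 6, 7, 11, 12}
Step 13: union(6, 1) -> merged; set of 6 now {1, 2, 3, 4, 5, 6, 7, 11, 12}
Step 14: find(1) -> no change; set of 1 is {1, 2, 3, 4, 5, 6, 7, 11, 12}
Step 15: union(10, 4) -> merged; set of 10 now {1, 2, 3, 4, 5, 6, 7, 10, 11, 12}
Step 16: union(7, 0) -> merged; set of 7 now {0, 1, 2, 3, 4, 5, 6, 7, 10, 11, 12}
Step 17: union(4, 5) -> already same set; set of 4 now {0, 1, 2, 3, 4, 5, 6, 7, 10, 11, 12}
Step 18: union(11, 1) -> already same set; set of 11 now {0, 1, 2, 3, 4, 5, 6, 7, 10, 11, 12}
Step 19: union(9, 6) -> merged; set of 9 now {0, 1, 2, 3, 4, 5, 6, 7, 9, 10, 11, 12}
Component of 2: {0, 1, 2, 3, 4, 5, 6, 7, 9, 10, 11, 12}

Answer: 0, 1, 2, 3, 4, 5, 6, 7, 9, 10, 11, 12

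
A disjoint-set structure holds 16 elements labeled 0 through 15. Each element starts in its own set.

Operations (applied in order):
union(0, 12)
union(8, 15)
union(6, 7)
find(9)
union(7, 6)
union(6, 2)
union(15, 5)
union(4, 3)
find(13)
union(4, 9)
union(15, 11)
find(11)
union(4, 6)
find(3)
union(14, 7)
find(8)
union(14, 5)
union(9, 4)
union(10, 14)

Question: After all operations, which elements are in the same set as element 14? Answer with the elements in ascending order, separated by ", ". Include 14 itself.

Answer: 2, 3, 4, 5, 6, 7, 8, 9, 10, 11, 14, 15

Derivation:
Step 1: union(0, 12) -> merged; set of 0 now {0, 12}
Step 2: union(8, 15) -> merged; set of 8 now {8, 15}
Step 3: union(6, 7) -> merged; set of 6 now {6, 7}
Step 4: find(9) -> no change; set of 9 is {9}
Step 5: union(7, 6) -> already same set; set of 7 now {6, 7}
Step 6: union(6, 2) -> merged; set of 6 now {2, 6, 7}
Step 7: union(15, 5) -> merged; set of 15 now {5, 8, 15}
Step 8: union(4, 3) -> merged; set of 4 now {3, 4}
Step 9: find(13) -> no change; set of 13 is {13}
Step 10: union(4, 9) -> merged; set of 4 now {3, 4, 9}
Step 11: union(15, 11) -> merged; set of 15 now {5, 8, 11, 15}
Step 12: find(11) -> no change; set of 11 is {5, 8, 11, 15}
Step 13: union(4, 6) -> merged; set of 4 now {2, 3, 4, 6, 7, 9}
Step 14: find(3) -> no change; set of 3 is {2, 3, 4, 6, 7, 9}
Step 15: union(14, 7) -> merged; set of 14 now {2, 3, 4, 6, 7, 9, 14}
Step 16: find(8) -> no change; set of 8 is {5, 8, 11, 15}
Step 17: union(14, 5) -> merged; set of 14 now {2, 3, 4, 5, 6, 7, 8, 9, 11, 14, 15}
Step 18: union(9, 4) -> already same set; set of 9 now {2, 3, 4, 5, 6, 7, 8, 9, 11, 14, 15}
Step 19: union(10, 14) -> merged; set of 10 now {2, 3, 4, 5, 6, 7, 8, 9, 10, 11, 14, 15}
Component of 14: {2, 3, 4, 5, 6, 7, 8, 9, 10, 11, 14, 15}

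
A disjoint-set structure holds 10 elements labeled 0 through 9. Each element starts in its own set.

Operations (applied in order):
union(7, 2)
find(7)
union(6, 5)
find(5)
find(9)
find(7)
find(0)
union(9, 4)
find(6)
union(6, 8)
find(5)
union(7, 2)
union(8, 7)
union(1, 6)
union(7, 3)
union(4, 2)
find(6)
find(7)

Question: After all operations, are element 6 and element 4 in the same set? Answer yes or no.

Answer: yes

Derivation:
Step 1: union(7, 2) -> merged; set of 7 now {2, 7}
Step 2: find(7) -> no change; set of 7 is {2, 7}
Step 3: union(6, 5) -> merged; set of 6 now {5, 6}
Step 4: find(5) -> no change; set of 5 is {5, 6}
Step 5: find(9) -> no change; set of 9 is {9}
Step 6: find(7) -> no change; set of 7 is {2, 7}
Step 7: find(0) -> no change; set of 0 is {0}
Step 8: union(9, 4) -> merged; set of 9 now {4, 9}
Step 9: find(6) -> no change; set of 6 is {5, 6}
Step 10: union(6, 8) -> merged; set of 6 now {5, 6, 8}
Step 11: find(5) -> no change; set of 5 is {5, 6, 8}
Step 12: union(7, 2) -> already same set; set of 7 now {2, 7}
Step 13: union(8, 7) -> merged; set of 8 now {2, 5, 6, 7, 8}
Step 14: union(1, 6) -> merged; set of 1 now {1, 2, 5, 6, 7, 8}
Step 15: union(7, 3) -> merged; set of 7 now {1, 2, 3, 5, 6, 7, 8}
Step 16: union(4, 2) -> merged; set of 4 now {1, 2, 3, 4, 5, 6, 7, 8, 9}
Step 17: find(6) -> no change; set of 6 is {1, 2, 3, 4, 5, 6, 7, 8, 9}
Step 18: find(7) -> no change; set of 7 is {1, 2, 3, 4, 5, 6, 7, 8, 9}
Set of 6: {1, 2, 3, 4, 5, 6, 7, 8, 9}; 4 is a member.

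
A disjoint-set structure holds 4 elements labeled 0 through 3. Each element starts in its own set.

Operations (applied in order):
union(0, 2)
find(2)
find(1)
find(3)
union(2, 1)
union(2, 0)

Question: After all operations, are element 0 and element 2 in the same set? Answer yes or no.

Step 1: union(0, 2) -> merged; set of 0 now {0, 2}
Step 2: find(2) -> no change; set of 2 is {0, 2}
Step 3: find(1) -> no change; set of 1 is {1}
Step 4: find(3) -> no change; set of 3 is {3}
Step 5: union(2, 1) -> merged; set of 2 now {0, 1, 2}
Step 6: union(2, 0) -> already same set; set of 2 now {0, 1, 2}
Set of 0: {0, 1, 2}; 2 is a member.

Answer: yes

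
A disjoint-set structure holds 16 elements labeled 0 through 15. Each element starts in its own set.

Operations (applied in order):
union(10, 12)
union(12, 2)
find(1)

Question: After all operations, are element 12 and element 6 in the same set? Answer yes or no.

Answer: no

Derivation:
Step 1: union(10, 12) -> merged; set of 10 now {10, 12}
Step 2: union(12, 2) -> merged; set of 12 now {2, 10, 12}
Step 3: find(1) -> no change; set of 1 is {1}
Set of 12: {2, 10, 12}; 6 is not a member.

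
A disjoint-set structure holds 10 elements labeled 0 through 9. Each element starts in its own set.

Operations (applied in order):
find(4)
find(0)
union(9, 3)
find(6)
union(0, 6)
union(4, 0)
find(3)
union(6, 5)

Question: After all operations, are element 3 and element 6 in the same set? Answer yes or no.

Step 1: find(4) -> no change; set of 4 is {4}
Step 2: find(0) -> no change; set of 0 is {0}
Step 3: union(9, 3) -> merged; set of 9 now {3, 9}
Step 4: find(6) -> no change; set of 6 is {6}
Step 5: union(0, 6) -> merged; set of 0 now {0, 6}
Step 6: union(4, 0) -> merged; set of 4 now {0, 4, 6}
Step 7: find(3) -> no change; set of 3 is {3, 9}
Step 8: union(6, 5) -> merged; set of 6 now {0, 4, 5, 6}
Set of 3: {3, 9}; 6 is not a member.

Answer: no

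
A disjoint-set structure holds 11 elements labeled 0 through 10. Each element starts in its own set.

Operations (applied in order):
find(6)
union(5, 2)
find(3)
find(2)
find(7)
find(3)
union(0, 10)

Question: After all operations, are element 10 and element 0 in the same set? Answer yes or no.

Answer: yes

Derivation:
Step 1: find(6) -> no change; set of 6 is {6}
Step 2: union(5, 2) -> merged; set of 5 now {2, 5}
Step 3: find(3) -> no change; set of 3 is {3}
Step 4: find(2) -> no change; set of 2 is {2, 5}
Step 5: find(7) -> no change; set of 7 is {7}
Step 6: find(3) -> no change; set of 3 is {3}
Step 7: union(0, 10) -> merged; set of 0 now {0, 10}
Set of 10: {0, 10}; 0 is a member.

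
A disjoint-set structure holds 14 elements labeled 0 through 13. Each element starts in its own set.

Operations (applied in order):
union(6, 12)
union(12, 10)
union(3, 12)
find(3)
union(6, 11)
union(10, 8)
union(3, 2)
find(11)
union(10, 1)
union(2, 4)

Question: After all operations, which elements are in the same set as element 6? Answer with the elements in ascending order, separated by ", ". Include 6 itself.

Answer: 1, 2, 3, 4, 6, 8, 10, 11, 12

Derivation:
Step 1: union(6, 12) -> merged; set of 6 now {6, 12}
Step 2: union(12, 10) -> merged; set of 12 now {6, 10, 12}
Step 3: union(3, 12) -> merged; set of 3 now {3, 6, 10, 12}
Step 4: find(3) -> no change; set of 3 is {3, 6, 10, 12}
Step 5: union(6, 11) -> merged; set of 6 now {3, 6, 10, 11, 12}
Step 6: union(10, 8) -> merged; set of 10 now {3, 6, 8, 10, 11, 12}
Step 7: union(3, 2) -> merged; set of 3 now {2, 3, 6, 8, 10, 11, 12}
Step 8: find(11) -> no change; set of 11 is {2, 3, 6, 8, 10, 11, 12}
Step 9: union(10, 1) -> merged; set of 10 now {1, 2, 3, 6, 8, 10, 11, 12}
Step 10: union(2, 4) -> merged; set of 2 now {1, 2, 3, 4, 6, 8, 10, 11, 12}
Component of 6: {1, 2, 3, 4, 6, 8, 10, 11, 12}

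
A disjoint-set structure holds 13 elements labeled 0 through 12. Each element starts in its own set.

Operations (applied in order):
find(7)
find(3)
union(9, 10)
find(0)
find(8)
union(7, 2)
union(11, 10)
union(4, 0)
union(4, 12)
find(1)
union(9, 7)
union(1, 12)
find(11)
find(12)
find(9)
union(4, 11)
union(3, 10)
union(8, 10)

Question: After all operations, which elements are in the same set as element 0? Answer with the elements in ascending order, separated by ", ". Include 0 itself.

Step 1: find(7) -> no change; set of 7 is {7}
Step 2: find(3) -> no change; set of 3 is {3}
Step 3: union(9, 10) -> merged; set of 9 now {9, 10}
Step 4: find(0) -> no change; set of 0 is {0}
Step 5: find(8) -> no change; set of 8 is {8}
Step 6: union(7, 2) -> merged; set of 7 now {2, 7}
Step 7: union(11, 10) -> merged; set of 11 now {9, 10, 11}
Step 8: union(4, 0) -> merged; set of 4 now {0, 4}
Step 9: union(4, 12) -> merged; set of 4 now {0, 4, 12}
Step 10: find(1) -> no change; set of 1 is {1}
Step 11: union(9, 7) -> merged; set of 9 now {2, 7, 9, 10, 11}
Step 12: union(1, 12) -> merged; set of 1 now {0, 1, 4, 12}
Step 13: find(11) -> no change; set of 11 is {2, 7, 9, 10, 11}
Step 14: find(12) -> no change; set of 12 is {0, 1, 4, 12}
Step 15: find(9) -> no change; set of 9 is {2, 7, 9, 10, 11}
Step 16: union(4, 11) -> merged; set of 4 now {0, 1, 2, 4, 7, 9, 10, 11, 12}
Step 17: union(3, 10) -> merged; set of 3 now {0, 1, 2, 3, 4, 7, 9, 10, 11, 12}
Step 18: union(8, 10) -> merged; set of 8 now {0, 1, 2, 3, 4, 7, 8, 9, 10, 11, 12}
Component of 0: {0, 1, 2, 3, 4, 7, 8, 9, 10, 11, 12}

Answer: 0, 1, 2, 3, 4, 7, 8, 9, 10, 11, 12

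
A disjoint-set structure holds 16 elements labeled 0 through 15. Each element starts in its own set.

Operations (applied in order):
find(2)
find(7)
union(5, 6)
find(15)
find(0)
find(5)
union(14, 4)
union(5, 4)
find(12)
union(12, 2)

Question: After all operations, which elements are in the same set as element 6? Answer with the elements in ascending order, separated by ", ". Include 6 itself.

Step 1: find(2) -> no change; set of 2 is {2}
Step 2: find(7) -> no change; set of 7 is {7}
Step 3: union(5, 6) -> merged; set of 5 now {5, 6}
Step 4: find(15) -> no change; set of 15 is {15}
Step 5: find(0) -> no change; set of 0 is {0}
Step 6: find(5) -> no change; set of 5 is {5, 6}
Step 7: union(14, 4) -> merged; set of 14 now {4, 14}
Step 8: union(5, 4) -> merged; set of 5 now {4, 5, 6, 14}
Step 9: find(12) -> no change; set of 12 is {12}
Step 10: union(12, 2) -> merged; set of 12 now {2, 12}
Component of 6: {4, 5, 6, 14}

Answer: 4, 5, 6, 14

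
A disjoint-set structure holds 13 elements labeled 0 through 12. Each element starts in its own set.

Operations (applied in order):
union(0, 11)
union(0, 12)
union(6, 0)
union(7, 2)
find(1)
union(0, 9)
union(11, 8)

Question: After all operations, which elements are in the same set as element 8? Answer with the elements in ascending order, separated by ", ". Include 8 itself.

Answer: 0, 6, 8, 9, 11, 12

Derivation:
Step 1: union(0, 11) -> merged; set of 0 now {0, 11}
Step 2: union(0, 12) -> merged; set of 0 now {0, 11, 12}
Step 3: union(6, 0) -> merged; set of 6 now {0, 6, 11, 12}
Step 4: union(7, 2) -> merged; set of 7 now {2, 7}
Step 5: find(1) -> no change; set of 1 is {1}
Step 6: union(0, 9) -> merged; set of 0 now {0, 6, 9, 11, 12}
Step 7: union(11, 8) -> merged; set of 11 now {0, 6, 8, 9, 11, 12}
Component of 8: {0, 6, 8, 9, 11, 12}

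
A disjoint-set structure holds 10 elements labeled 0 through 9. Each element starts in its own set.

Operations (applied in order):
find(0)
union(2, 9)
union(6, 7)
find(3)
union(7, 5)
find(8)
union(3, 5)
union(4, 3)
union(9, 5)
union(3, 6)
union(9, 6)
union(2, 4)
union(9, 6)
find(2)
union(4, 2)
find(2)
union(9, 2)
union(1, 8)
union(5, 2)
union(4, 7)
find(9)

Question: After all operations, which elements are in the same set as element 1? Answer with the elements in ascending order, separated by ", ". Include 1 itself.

Step 1: find(0) -> no change; set of 0 is {0}
Step 2: union(2, 9) -> merged; set of 2 now {2, 9}
Step 3: union(6, 7) -> merged; set of 6 now {6, 7}
Step 4: find(3) -> no change; set of 3 is {3}
Step 5: union(7, 5) -> merged; set of 7 now {5, 6, 7}
Step 6: find(8) -> no change; set of 8 is {8}
Step 7: union(3, 5) -> merged; set of 3 now {3, 5, 6, 7}
Step 8: union(4, 3) -> merged; set of 4 now {3, 4, 5, 6, 7}
Step 9: union(9, 5) -> merged; set of 9 now {2, 3, 4, 5, 6, 7, 9}
Step 10: union(3, 6) -> already same set; set of 3 now {2, 3, 4, 5, 6, 7, 9}
Step 11: union(9, 6) -> already same set; set of 9 now {2, 3, 4, 5, 6, 7, 9}
Step 12: union(2, 4) -> already same set; set of 2 now {2, 3, 4, 5, 6, 7, 9}
Step 13: union(9, 6) -> already same set; set of 9 now {2, 3, 4, 5, 6, 7, 9}
Step 14: find(2) -> no change; set of 2 is {2, 3, 4, 5, 6, 7, 9}
Step 15: union(4, 2) -> already same set; set of 4 now {2, 3, 4, 5, 6, 7, 9}
Step 16: find(2) -> no change; set of 2 is {2, 3, 4, 5, 6, 7, 9}
Step 17: union(9, 2) -> already same set; set of 9 now {2, 3, 4, 5, 6, 7, 9}
Step 18: union(1, 8) -> merged; set of 1 now {1, 8}
Step 19: union(5, 2) -> already same set; set of 5 now {2, 3, 4, 5, 6, 7, 9}
Step 20: union(4, 7) -> already same set; set of 4 now {2, 3, 4, 5, 6, 7, 9}
Step 21: find(9) -> no change; set of 9 is {2, 3, 4, 5, 6, 7, 9}
Component of 1: {1, 8}

Answer: 1, 8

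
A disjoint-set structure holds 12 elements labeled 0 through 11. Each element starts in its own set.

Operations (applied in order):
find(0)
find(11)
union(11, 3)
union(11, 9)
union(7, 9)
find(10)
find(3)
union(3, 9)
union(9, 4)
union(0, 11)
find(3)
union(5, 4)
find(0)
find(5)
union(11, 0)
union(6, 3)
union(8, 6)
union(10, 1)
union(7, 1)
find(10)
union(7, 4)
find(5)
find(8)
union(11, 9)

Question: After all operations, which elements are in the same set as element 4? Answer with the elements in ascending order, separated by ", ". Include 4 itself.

Answer: 0, 1, 3, 4, 5, 6, 7, 8, 9, 10, 11

Derivation:
Step 1: find(0) -> no change; set of 0 is {0}
Step 2: find(11) -> no change; set of 11 is {11}
Step 3: union(11, 3) -> merged; set of 11 now {3, 11}
Step 4: union(11, 9) -> merged; set of 11 now {3, 9, 11}
Step 5: union(7, 9) -> merged; set of 7 now {3, 7, 9, 11}
Step 6: find(10) -> no change; set of 10 is {10}
Step 7: find(3) -> no change; set of 3 is {3, 7, 9, 11}
Step 8: union(3, 9) -> already same set; set of 3 now {3, 7, 9, 11}
Step 9: union(9, 4) -> merged; set of 9 now {3, 4, 7, 9, 11}
Step 10: union(0, 11) -> merged; set of 0 now {0, 3, 4, 7, 9, 11}
Step 11: find(3) -> no change; set of 3 is {0, 3, 4, 7, 9, 11}
Step 12: union(5, 4) -> merged; set of 5 now {0, 3, 4, 5, 7, 9, 11}
Step 13: find(0) -> no change; set of 0 is {0, 3, 4, 5, 7, 9, 11}
Step 14: find(5) -> no change; set of 5 is {0, 3, 4, 5, 7, 9, 11}
Step 15: union(11, 0) -> already same set; set of 11 now {0, 3, 4, 5, 7, 9, 11}
Step 16: union(6, 3) -> merged; set of 6 now {0, 3, 4, 5, 6, 7, 9, 11}
Step 17: union(8, 6) -> merged; set of 8 now {0, 3, 4, 5, 6, 7, 8, 9, 11}
Step 18: union(10, 1) -> merged; set of 10 now {1, 10}
Step 19: union(7, 1) -> merged; set of 7 now {0, 1, 3, 4, 5, 6, 7, 8, 9, 10, 11}
Step 20: find(10) -> no change; set of 10 is {0, 1, 3, 4, 5, 6, 7, 8, 9, 10, 11}
Step 21: union(7, 4) -> already same set; set of 7 now {0, 1, 3, 4, 5, 6, 7, 8, 9, 10, 11}
Step 22: find(5) -> no change; set of 5 is {0, 1, 3, 4, 5, 6, 7, 8, 9, 10, 11}
Step 23: find(8) -> no change; set of 8 is {0, 1, 3, 4, 5, 6, 7, 8, 9, 10, 11}
Step 24: union(11, 9) -> already same set; set of 11 now {0, 1, 3, 4, 5, 6, 7, 8, 9, 10, 11}
Component of 4: {0, 1, 3, 4, 5, 6, 7, 8, 9, 10, 11}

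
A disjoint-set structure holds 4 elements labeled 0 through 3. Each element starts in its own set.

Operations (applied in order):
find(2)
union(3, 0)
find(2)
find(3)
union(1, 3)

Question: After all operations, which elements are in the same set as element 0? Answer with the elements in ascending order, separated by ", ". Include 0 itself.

Answer: 0, 1, 3

Derivation:
Step 1: find(2) -> no change; set of 2 is {2}
Step 2: union(3, 0) -> merged; set of 3 now {0, 3}
Step 3: find(2) -> no change; set of 2 is {2}
Step 4: find(3) -> no change; set of 3 is {0, 3}
Step 5: union(1, 3) -> merged; set of 1 now {0, 1, 3}
Component of 0: {0, 1, 3}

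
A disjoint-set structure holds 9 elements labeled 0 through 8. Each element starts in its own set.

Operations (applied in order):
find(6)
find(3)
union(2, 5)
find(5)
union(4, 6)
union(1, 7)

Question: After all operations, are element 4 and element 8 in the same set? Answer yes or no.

Answer: no

Derivation:
Step 1: find(6) -> no change; set of 6 is {6}
Step 2: find(3) -> no change; set of 3 is {3}
Step 3: union(2, 5) -> merged; set of 2 now {2, 5}
Step 4: find(5) -> no change; set of 5 is {2, 5}
Step 5: union(4, 6) -> merged; set of 4 now {4, 6}
Step 6: union(1, 7) -> merged; set of 1 now {1, 7}
Set of 4: {4, 6}; 8 is not a member.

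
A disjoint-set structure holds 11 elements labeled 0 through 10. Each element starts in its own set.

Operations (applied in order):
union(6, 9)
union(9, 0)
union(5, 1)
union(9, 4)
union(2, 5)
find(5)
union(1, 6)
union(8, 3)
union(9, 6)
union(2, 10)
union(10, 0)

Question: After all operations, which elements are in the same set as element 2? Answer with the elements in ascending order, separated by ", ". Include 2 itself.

Answer: 0, 1, 2, 4, 5, 6, 9, 10

Derivation:
Step 1: union(6, 9) -> merged; set of 6 now {6, 9}
Step 2: union(9, 0) -> merged; set of 9 now {0, 6, 9}
Step 3: union(5, 1) -> merged; set of 5 now {1, 5}
Step 4: union(9, 4) -> merged; set of 9 now {0, 4, 6, 9}
Step 5: union(2, 5) -> merged; set of 2 now {1, 2, 5}
Step 6: find(5) -> no change; set of 5 is {1, 2, 5}
Step 7: union(1, 6) -> merged; set of 1 now {0, 1, 2, 4, 5, 6, 9}
Step 8: union(8, 3) -> merged; set of 8 now {3, 8}
Step 9: union(9, 6) -> already same set; set of 9 now {0, 1, 2, 4, 5, 6, 9}
Step 10: union(2, 10) -> merged; set of 2 now {0, 1, 2, 4, 5, 6, 9, 10}
Step 11: union(10, 0) -> already same set; set of 10 now {0, 1, 2, 4, 5, 6, 9, 10}
Component of 2: {0, 1, 2, 4, 5, 6, 9, 10}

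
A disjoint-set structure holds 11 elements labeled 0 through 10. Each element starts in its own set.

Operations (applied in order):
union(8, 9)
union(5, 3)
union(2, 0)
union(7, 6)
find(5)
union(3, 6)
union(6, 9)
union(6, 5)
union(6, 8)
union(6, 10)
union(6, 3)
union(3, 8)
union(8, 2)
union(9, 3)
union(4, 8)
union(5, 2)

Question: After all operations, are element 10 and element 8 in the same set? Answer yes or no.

Step 1: union(8, 9) -> merged; set of 8 now {8, 9}
Step 2: union(5, 3) -> merged; set of 5 now {3, 5}
Step 3: union(2, 0) -> merged; set of 2 now {0, 2}
Step 4: union(7, 6) -> merged; set of 7 now {6, 7}
Step 5: find(5) -> no change; set of 5 is {3, 5}
Step 6: union(3, 6) -> merged; set of 3 now {3, 5, 6, 7}
Step 7: union(6, 9) -> merged; set of 6 now {3, 5, 6, 7, 8, 9}
Step 8: union(6, 5) -> already same set; set of 6 now {3, 5, 6, 7, 8, 9}
Step 9: union(6, 8) -> already same set; set of 6 now {3, 5, 6, 7, 8, 9}
Step 10: union(6, 10) -> merged; set of 6 now {3, 5, 6, 7, 8, 9, 10}
Step 11: union(6, 3) -> already same set; set of 6 now {3, 5, 6, 7, 8, 9, 10}
Step 12: union(3, 8) -> already same set; set of 3 now {3, 5, 6, 7, 8, 9, 10}
Step 13: union(8, 2) -> merged; set of 8 now {0, 2, 3, 5, 6, 7, 8, 9, 10}
Step 14: union(9, 3) -> already same set; set of 9 now {0, 2, 3, 5, 6, 7, 8, 9, 10}
Step 15: union(4, 8) -> merged; set of 4 now {0, 2, 3, 4, 5, 6, 7, 8, 9, 10}
Step 16: union(5, 2) -> already same set; set of 5 now {0, 2, 3, 4, 5, 6, 7, 8, 9, 10}
Set of 10: {0, 2, 3, 4, 5, 6, 7, 8, 9, 10}; 8 is a member.

Answer: yes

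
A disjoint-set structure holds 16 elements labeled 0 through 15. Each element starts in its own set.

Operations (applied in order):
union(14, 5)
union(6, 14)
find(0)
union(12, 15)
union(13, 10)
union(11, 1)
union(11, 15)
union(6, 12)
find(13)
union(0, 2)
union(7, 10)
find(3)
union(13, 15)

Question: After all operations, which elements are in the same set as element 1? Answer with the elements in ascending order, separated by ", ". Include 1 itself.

Step 1: union(14, 5) -> merged; set of 14 now {5, 14}
Step 2: union(6, 14) -> merged; set of 6 now {5, 6, 14}
Step 3: find(0) -> no change; set of 0 is {0}
Step 4: union(12, 15) -> merged; set of 12 now {12, 15}
Step 5: union(13, 10) -> merged; set of 13 now {10, 13}
Step 6: union(11, 1) -> merged; set of 11 now {1, 11}
Step 7: union(11, 15) -> merged; set of 11 now {1, 11, 12, 15}
Step 8: union(6, 12) -> merged; set of 6 now {1, 5, 6, 11, 12, 14, 15}
Step 9: find(13) -> no change; set of 13 is {10, 13}
Step 10: union(0, 2) -> merged; set of 0 now {0, 2}
Step 11: union(7, 10) -> merged; set of 7 now {7, 10, 13}
Step 12: find(3) -> no change; set of 3 is {3}
Step 13: union(13, 15) -> merged; set of 13 now {1, 5, 6, 7, 10, 11, 12, 13, 14, 15}
Component of 1: {1, 5, 6, 7, 10, 11, 12, 13, 14, 15}

Answer: 1, 5, 6, 7, 10, 11, 12, 13, 14, 15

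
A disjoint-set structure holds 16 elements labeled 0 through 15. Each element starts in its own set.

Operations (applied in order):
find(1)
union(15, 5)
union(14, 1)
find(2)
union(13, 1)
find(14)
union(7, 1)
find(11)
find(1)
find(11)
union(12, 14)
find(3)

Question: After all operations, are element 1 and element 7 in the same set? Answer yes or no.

Answer: yes

Derivation:
Step 1: find(1) -> no change; set of 1 is {1}
Step 2: union(15, 5) -> merged; set of 15 now {5, 15}
Step 3: union(14, 1) -> merged; set of 14 now {1, 14}
Step 4: find(2) -> no change; set of 2 is {2}
Step 5: union(13, 1) -> merged; set of 13 now {1, 13, 14}
Step 6: find(14) -> no change; set of 14 is {1, 13, 14}
Step 7: union(7, 1) -> merged; set of 7 now {1, 7, 13, 14}
Step 8: find(11) -> no change; set of 11 is {11}
Step 9: find(1) -> no change; set of 1 is {1, 7, 13, 14}
Step 10: find(11) -> no change; set of 11 is {11}
Step 11: union(12, 14) -> merged; set of 12 now {1, 7, 12, 13, 14}
Step 12: find(3) -> no change; set of 3 is {3}
Set of 1: {1, 7, 12, 13, 14}; 7 is a member.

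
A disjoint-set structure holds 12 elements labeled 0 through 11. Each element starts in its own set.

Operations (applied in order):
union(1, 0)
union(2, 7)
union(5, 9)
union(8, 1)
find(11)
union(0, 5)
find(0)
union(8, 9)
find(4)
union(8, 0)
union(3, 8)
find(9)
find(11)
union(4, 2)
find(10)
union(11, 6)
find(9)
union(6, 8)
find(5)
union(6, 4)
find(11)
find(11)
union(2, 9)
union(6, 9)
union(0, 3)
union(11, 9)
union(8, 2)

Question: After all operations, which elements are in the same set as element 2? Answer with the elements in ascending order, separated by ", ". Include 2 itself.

Answer: 0, 1, 2, 3, 4, 5, 6, 7, 8, 9, 11

Derivation:
Step 1: union(1, 0) -> merged; set of 1 now {0, 1}
Step 2: union(2, 7) -> merged; set of 2 now {2, 7}
Step 3: union(5, 9) -> merged; set of 5 now {5, 9}
Step 4: union(8, 1) -> merged; set of 8 now {0, 1, 8}
Step 5: find(11) -> no change; set of 11 is {11}
Step 6: union(0, 5) -> merged; set of 0 now {0, 1, 5, 8, 9}
Step 7: find(0) -> no change; set of 0 is {0, 1, 5, 8, 9}
Step 8: union(8, 9) -> already same set; set of 8 now {0, 1, 5, 8, 9}
Step 9: find(4) -> no change; set of 4 is {4}
Step 10: union(8, 0) -> already same set; set of 8 now {0, 1, 5, 8, 9}
Step 11: union(3, 8) -> merged; set of 3 now {0, 1, 3, 5, 8, 9}
Step 12: find(9) -> no change; set of 9 is {0, 1, 3, 5, 8, 9}
Step 13: find(11) -> no change; set of 11 is {11}
Step 14: union(4, 2) -> merged; set of 4 now {2, 4, 7}
Step 15: find(10) -> no change; set of 10 is {10}
Step 16: union(11, 6) -> merged; set of 11 now {6, 11}
Step 17: find(9) -> no change; set of 9 is {0, 1, 3, 5, 8, 9}
Step 18: union(6, 8) -> merged; set of 6 now {0, 1, 3, 5, 6, 8, 9, 11}
Step 19: find(5) -> no change; set of 5 is {0, 1, 3, 5, 6, 8, 9, 11}
Step 20: union(6, 4) -> merged; set of 6 now {0, 1, 2, 3, 4, 5, 6, 7, 8, 9, 11}
Step 21: find(11) -> no change; set of 11 is {0, 1, 2, 3, 4, 5, 6, 7, 8, 9, 11}
Step 22: find(11) -> no change; set of 11 is {0, 1, 2, 3, 4, 5, 6, 7, 8, 9, 11}
Step 23: union(2, 9) -> already same set; set of 2 now {0, 1, 2, 3, 4, 5, 6, 7, 8, 9, 11}
Step 24: union(6, 9) -> already same set; set of 6 now {0, 1, 2, 3, 4, 5, 6, 7, 8, 9, 11}
Step 25: union(0, 3) -> already same set; set of 0 now {0, 1, 2, 3, 4, 5, 6, 7, 8, 9, 11}
Step 26: union(11, 9) -> already same set; set of 11 now {0, 1, 2, 3, 4, 5, 6, 7, 8, 9, 11}
Step 27: union(8, 2) -> already same set; set of 8 now {0, 1, 2, 3, 4, 5, 6, 7, 8, 9, 11}
Component of 2: {0, 1, 2, 3, 4, 5, 6, 7, 8, 9, 11}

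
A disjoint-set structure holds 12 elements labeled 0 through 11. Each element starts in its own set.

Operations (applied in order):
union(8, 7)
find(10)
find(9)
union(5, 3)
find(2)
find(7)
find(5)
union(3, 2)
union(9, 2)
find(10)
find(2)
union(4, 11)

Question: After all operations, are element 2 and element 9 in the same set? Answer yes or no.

Step 1: union(8, 7) -> merged; set of 8 now {7, 8}
Step 2: find(10) -> no change; set of 10 is {10}
Step 3: find(9) -> no change; set of 9 is {9}
Step 4: union(5, 3) -> merged; set of 5 now {3, 5}
Step 5: find(2) -> no change; set of 2 is {2}
Step 6: find(7) -> no change; set of 7 is {7, 8}
Step 7: find(5) -> no change; set of 5 is {3, 5}
Step 8: union(3, 2) -> merged; set of 3 now {2, 3, 5}
Step 9: union(9, 2) -> merged; set of 9 now {2, 3, 5, 9}
Step 10: find(10) -> no change; set of 10 is {10}
Step 11: find(2) -> no change; set of 2 is {2, 3, 5, 9}
Step 12: union(4, 11) -> merged; set of 4 now {4, 11}
Set of 2: {2, 3, 5, 9}; 9 is a member.

Answer: yes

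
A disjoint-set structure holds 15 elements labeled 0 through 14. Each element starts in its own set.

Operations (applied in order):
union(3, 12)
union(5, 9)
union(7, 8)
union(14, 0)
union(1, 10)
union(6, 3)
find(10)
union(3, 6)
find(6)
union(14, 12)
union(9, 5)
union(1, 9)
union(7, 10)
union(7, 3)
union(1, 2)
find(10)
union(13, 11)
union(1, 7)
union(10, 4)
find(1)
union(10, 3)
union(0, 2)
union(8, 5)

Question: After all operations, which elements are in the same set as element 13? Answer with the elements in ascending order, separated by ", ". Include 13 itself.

Step 1: union(3, 12) -> merged; set of 3 now {3, 12}
Step 2: union(5, 9) -> merged; set of 5 now {5, 9}
Step 3: union(7, 8) -> merged; set of 7 now {7, 8}
Step 4: union(14, 0) -> merged; set of 14 now {0, 14}
Step 5: union(1, 10) -> merged; set of 1 now {1, 10}
Step 6: union(6, 3) -> merged; set of 6 now {3, 6, 12}
Step 7: find(10) -> no change; set of 10 is {1, 10}
Step 8: union(3, 6) -> already same set; set of 3 now {3, 6, 12}
Step 9: find(6) -> no change; set of 6 is {3, 6, 12}
Step 10: union(14, 12) -> merged; set of 14 now {0, 3, 6, 12, 14}
Step 11: union(9, 5) -> already same set; set of 9 now {5, 9}
Step 12: union(1, 9) -> merged; set of 1 now {1, 5, 9, 10}
Step 13: union(7, 10) -> merged; set of 7 now {1, 5, 7, 8, 9, 10}
Step 14: union(7, 3) -> merged; set of 7 now {0, 1, 3, 5, 6, 7, 8, 9, 10, 12, 14}
Step 15: union(1, 2) -> merged; set of 1 now {0, 1, 2, 3, 5, 6, 7, 8, 9, 10, 12, 14}
Step 16: find(10) -> no change; set of 10 is {0, 1, 2, 3, 5, 6, 7, 8, 9, 10, 12, 14}
Step 17: union(13, 11) -> merged; set of 13 now {11, 13}
Step 18: union(1, 7) -> already same set; set of 1 now {0, 1, 2, 3, 5, 6, 7, 8, 9, 10, 12, 14}
Step 19: union(10, 4) -> merged; set of 10 now {0, 1, 2, 3, 4, 5, 6, 7, 8, 9, 10, 12, 14}
Step 20: find(1) -> no change; set of 1 is {0, 1, 2, 3, 4, 5, 6, 7, 8, 9, 10, 12, 14}
Step 21: union(10, 3) -> already same set; set of 10 now {0, 1, 2, 3, 4, 5, 6, 7, 8, 9, 10, 12, 14}
Step 22: union(0, 2) -> already same set; set of 0 now {0, 1, 2, 3, 4, 5, 6, 7, 8, 9, 10, 12, 14}
Step 23: union(8, 5) -> already same set; set of 8 now {0, 1, 2, 3, 4, 5, 6, 7, 8, 9, 10, 12, 14}
Component of 13: {11, 13}

Answer: 11, 13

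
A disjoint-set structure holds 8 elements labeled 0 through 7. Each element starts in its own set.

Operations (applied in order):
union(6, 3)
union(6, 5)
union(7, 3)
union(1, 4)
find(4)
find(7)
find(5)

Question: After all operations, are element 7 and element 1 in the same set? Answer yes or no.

Answer: no

Derivation:
Step 1: union(6, 3) -> merged; set of 6 now {3, 6}
Step 2: union(6, 5) -> merged; set of 6 now {3, 5, 6}
Step 3: union(7, 3) -> merged; set of 7 now {3, 5, 6, 7}
Step 4: union(1, 4) -> merged; set of 1 now {1, 4}
Step 5: find(4) -> no change; set of 4 is {1, 4}
Step 6: find(7) -> no change; set of 7 is {3, 5, 6, 7}
Step 7: find(5) -> no change; set of 5 is {3, 5, 6, 7}
Set of 7: {3, 5, 6, 7}; 1 is not a member.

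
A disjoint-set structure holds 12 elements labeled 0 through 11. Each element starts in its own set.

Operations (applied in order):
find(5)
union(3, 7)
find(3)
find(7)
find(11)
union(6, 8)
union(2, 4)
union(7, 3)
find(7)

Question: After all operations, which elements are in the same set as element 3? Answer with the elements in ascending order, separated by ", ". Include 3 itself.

Step 1: find(5) -> no change; set of 5 is {5}
Step 2: union(3, 7) -> merged; set of 3 now {3, 7}
Step 3: find(3) -> no change; set of 3 is {3, 7}
Step 4: find(7) -> no change; set of 7 is {3, 7}
Step 5: find(11) -> no change; set of 11 is {11}
Step 6: union(6, 8) -> merged; set of 6 now {6, 8}
Step 7: union(2, 4) -> merged; set of 2 now {2, 4}
Step 8: union(7, 3) -> already same set; set of 7 now {3, 7}
Step 9: find(7) -> no change; set of 7 is {3, 7}
Component of 3: {3, 7}

Answer: 3, 7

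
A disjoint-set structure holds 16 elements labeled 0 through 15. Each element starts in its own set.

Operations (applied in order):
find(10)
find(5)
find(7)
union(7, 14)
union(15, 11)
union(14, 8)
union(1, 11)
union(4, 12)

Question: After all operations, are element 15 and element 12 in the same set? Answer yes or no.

Step 1: find(10) -> no change; set of 10 is {10}
Step 2: find(5) -> no change; set of 5 is {5}
Step 3: find(7) -> no change; set of 7 is {7}
Step 4: union(7, 14) -> merged; set of 7 now {7, 14}
Step 5: union(15, 11) -> merged; set of 15 now {11, 15}
Step 6: union(14, 8) -> merged; set of 14 now {7, 8, 14}
Step 7: union(1, 11) -> merged; set of 1 now {1, 11, 15}
Step 8: union(4, 12) -> merged; set of 4 now {4, 12}
Set of 15: {1, 11, 15}; 12 is not a member.

Answer: no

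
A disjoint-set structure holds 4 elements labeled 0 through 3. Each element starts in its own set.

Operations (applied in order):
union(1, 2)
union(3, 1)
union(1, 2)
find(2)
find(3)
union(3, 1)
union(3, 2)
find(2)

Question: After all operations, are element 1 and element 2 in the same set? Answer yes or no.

Step 1: union(1, 2) -> merged; set of 1 now {1, 2}
Step 2: union(3, 1) -> merged; set of 3 now {1, 2, 3}
Step 3: union(1, 2) -> already same set; set of 1 now {1, 2, 3}
Step 4: find(2) -> no change; set of 2 is {1, 2, 3}
Step 5: find(3) -> no change; set of 3 is {1, 2, 3}
Step 6: union(3, 1) -> already same set; set of 3 now {1, 2, 3}
Step 7: union(3, 2) -> already same set; set of 3 now {1, 2, 3}
Step 8: find(2) -> no change; set of 2 is {1, 2, 3}
Set of 1: {1, 2, 3}; 2 is a member.

Answer: yes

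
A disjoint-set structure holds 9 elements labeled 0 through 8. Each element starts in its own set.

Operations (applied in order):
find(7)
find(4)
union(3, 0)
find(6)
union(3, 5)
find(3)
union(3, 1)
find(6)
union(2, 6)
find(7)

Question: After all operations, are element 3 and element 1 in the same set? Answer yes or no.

Step 1: find(7) -> no change; set of 7 is {7}
Step 2: find(4) -> no change; set of 4 is {4}
Step 3: union(3, 0) -> merged; set of 3 now {0, 3}
Step 4: find(6) -> no change; set of 6 is {6}
Step 5: union(3, 5) -> merged; set of 3 now {0, 3, 5}
Step 6: find(3) -> no change; set of 3 is {0, 3, 5}
Step 7: union(3, 1) -> merged; set of 3 now {0, 1, 3, 5}
Step 8: find(6) -> no change; set of 6 is {6}
Step 9: union(2, 6) -> merged; set of 2 now {2, 6}
Step 10: find(7) -> no change; set of 7 is {7}
Set of 3: {0, 1, 3, 5}; 1 is a member.

Answer: yes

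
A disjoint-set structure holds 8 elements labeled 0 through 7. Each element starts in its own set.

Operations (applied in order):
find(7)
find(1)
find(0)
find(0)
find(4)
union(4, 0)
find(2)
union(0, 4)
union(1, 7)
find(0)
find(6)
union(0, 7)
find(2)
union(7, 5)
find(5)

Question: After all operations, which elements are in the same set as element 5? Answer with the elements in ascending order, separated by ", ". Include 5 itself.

Answer: 0, 1, 4, 5, 7

Derivation:
Step 1: find(7) -> no change; set of 7 is {7}
Step 2: find(1) -> no change; set of 1 is {1}
Step 3: find(0) -> no change; set of 0 is {0}
Step 4: find(0) -> no change; set of 0 is {0}
Step 5: find(4) -> no change; set of 4 is {4}
Step 6: union(4, 0) -> merged; set of 4 now {0, 4}
Step 7: find(2) -> no change; set of 2 is {2}
Step 8: union(0, 4) -> already same set; set of 0 now {0, 4}
Step 9: union(1, 7) -> merged; set of 1 now {1, 7}
Step 10: find(0) -> no change; set of 0 is {0, 4}
Step 11: find(6) -> no change; set of 6 is {6}
Step 12: union(0, 7) -> merged; set of 0 now {0, 1, 4, 7}
Step 13: find(2) -> no change; set of 2 is {2}
Step 14: union(7, 5) -> merged; set of 7 now {0, 1, 4, 5, 7}
Step 15: find(5) -> no change; set of 5 is {0, 1, 4, 5, 7}
Component of 5: {0, 1, 4, 5, 7}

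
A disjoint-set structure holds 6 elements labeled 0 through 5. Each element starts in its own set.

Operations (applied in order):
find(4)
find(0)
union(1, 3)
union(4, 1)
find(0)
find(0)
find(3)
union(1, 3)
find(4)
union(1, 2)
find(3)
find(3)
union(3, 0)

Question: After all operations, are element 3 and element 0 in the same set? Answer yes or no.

Step 1: find(4) -> no change; set of 4 is {4}
Step 2: find(0) -> no change; set of 0 is {0}
Step 3: union(1, 3) -> merged; set of 1 now {1, 3}
Step 4: union(4, 1) -> merged; set of 4 now {1, 3, 4}
Step 5: find(0) -> no change; set of 0 is {0}
Step 6: find(0) -> no change; set of 0 is {0}
Step 7: find(3) -> no change; set of 3 is {1, 3, 4}
Step 8: union(1, 3) -> already same set; set of 1 now {1, 3, 4}
Step 9: find(4) -> no change; set of 4 is {1, 3, 4}
Step 10: union(1, 2) -> merged; set of 1 now {1, 2, 3, 4}
Step 11: find(3) -> no change; set of 3 is {1, 2, 3, 4}
Step 12: find(3) -> no change; set of 3 is {1, 2, 3, 4}
Step 13: union(3, 0) -> merged; set of 3 now {0, 1, 2, 3, 4}
Set of 3: {0, 1, 2, 3, 4}; 0 is a member.

Answer: yes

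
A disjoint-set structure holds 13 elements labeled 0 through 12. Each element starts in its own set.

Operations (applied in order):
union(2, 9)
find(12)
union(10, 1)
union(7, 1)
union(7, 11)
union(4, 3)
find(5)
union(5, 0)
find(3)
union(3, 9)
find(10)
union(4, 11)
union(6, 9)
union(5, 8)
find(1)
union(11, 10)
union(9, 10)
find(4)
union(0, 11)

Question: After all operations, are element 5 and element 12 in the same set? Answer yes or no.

Step 1: union(2, 9) -> merged; set of 2 now {2, 9}
Step 2: find(12) -> no change; set of 12 is {12}
Step 3: union(10, 1) -> merged; set of 10 now {1, 10}
Step 4: union(7, 1) -> merged; set of 7 now {1, 7, 10}
Step 5: union(7, 11) -> merged; set of 7 now {1, 7, 10, 11}
Step 6: union(4, 3) -> merged; set of 4 now {3, 4}
Step 7: find(5) -> no change; set of 5 is {5}
Step 8: union(5, 0) -> merged; set of 5 now {0, 5}
Step 9: find(3) -> no change; set of 3 is {3, 4}
Step 10: union(3, 9) -> merged; set of 3 now {2, 3, 4, 9}
Step 11: find(10) -> no change; set of 10 is {1, 7, 10, 11}
Step 12: union(4, 11) -> merged; set of 4 now {1, 2, 3, 4, 7, 9, 10, 11}
Step 13: union(6, 9) -> merged; set of 6 now {1, 2, 3, 4, 6, 7, 9, 10, 11}
Step 14: union(5, 8) -> merged; set of 5 now {0, 5, 8}
Step 15: find(1) -> no change; set of 1 is {1, 2, 3, 4, 6, 7, 9, 10, 11}
Step 16: union(11, 10) -> already same set; set of 11 now {1, 2, 3, 4, 6, 7, 9, 10, 11}
Step 17: union(9, 10) -> already same set; set of 9 now {1, 2, 3, 4, 6, 7, 9, 10, 11}
Step 18: find(4) -> no change; set of 4 is {1, 2, 3, 4, 6, 7, 9, 10, 11}
Step 19: union(0, 11) -> merged; set of 0 now {0, 1, 2, 3, 4, 5, 6, 7, 8, 9, 10, 11}
Set of 5: {0, 1, 2, 3, 4, 5, 6, 7, 8, 9, 10, 11}; 12 is not a member.

Answer: no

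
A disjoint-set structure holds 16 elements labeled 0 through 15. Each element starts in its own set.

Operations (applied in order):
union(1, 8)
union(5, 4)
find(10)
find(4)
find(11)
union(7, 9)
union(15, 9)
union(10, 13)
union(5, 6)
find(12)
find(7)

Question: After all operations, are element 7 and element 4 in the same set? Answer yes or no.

Step 1: union(1, 8) -> merged; set of 1 now {1, 8}
Step 2: union(5, 4) -> merged; set of 5 now {4, 5}
Step 3: find(10) -> no change; set of 10 is {10}
Step 4: find(4) -> no change; set of 4 is {4, 5}
Step 5: find(11) -> no change; set of 11 is {11}
Step 6: union(7, 9) -> merged; set of 7 now {7, 9}
Step 7: union(15, 9) -> merged; set of 15 now {7, 9, 15}
Step 8: union(10, 13) -> merged; set of 10 now {10, 13}
Step 9: union(5, 6) -> merged; set of 5 now {4, 5, 6}
Step 10: find(12) -> no change; set of 12 is {12}
Step 11: find(7) -> no change; set of 7 is {7, 9, 15}
Set of 7: {7, 9, 15}; 4 is not a member.

Answer: no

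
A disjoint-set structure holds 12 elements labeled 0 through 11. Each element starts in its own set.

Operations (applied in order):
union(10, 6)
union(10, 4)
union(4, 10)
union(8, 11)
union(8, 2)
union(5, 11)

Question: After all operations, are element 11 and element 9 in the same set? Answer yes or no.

Step 1: union(10, 6) -> merged; set of 10 now {6, 10}
Step 2: union(10, 4) -> merged; set of 10 now {4, 6, 10}
Step 3: union(4, 10) -> already same set; set of 4 now {4, 6, 10}
Step 4: union(8, 11) -> merged; set of 8 now {8, 11}
Step 5: union(8, 2) -> merged; set of 8 now {2, 8, 11}
Step 6: union(5, 11) -> merged; set of 5 now {2, 5, 8, 11}
Set of 11: {2, 5, 8, 11}; 9 is not a member.

Answer: no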